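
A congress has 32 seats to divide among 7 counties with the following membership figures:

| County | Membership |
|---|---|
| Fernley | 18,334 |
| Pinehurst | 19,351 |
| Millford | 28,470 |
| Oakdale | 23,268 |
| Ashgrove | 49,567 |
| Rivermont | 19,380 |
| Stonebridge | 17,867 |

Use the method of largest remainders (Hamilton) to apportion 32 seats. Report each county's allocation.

Total 176237; standard divisor 176237/32 ≈ 5507.406.
Standard quotas: Fernley 3.3290, Pinehurst 3.5136, Millford 5.1694, Oakdale 4.2249, Ashgrove 9.0001, Rivermont 3.5189, Stonebridge 3.2442.
Lower quotas: Fernley 3, Pinehurst 3, Millford 5, Oakdale 4, Ashgrove 9, Rivermont 3, Stonebridge 3 (sum 30, leaving 2 seats).
Remainders in descending order: Rivermont 0.5189, Pinehurst 0.5136, Fernley 0.3290, Stonebridge 0.2442, Oakdale 0.2249, Millford 0.1694, Ashgrove 0.0001.
Largest remainders: Rivermont, Pinehurst receive the extra seats.

Fernley 3, Pinehurst 4, Millford 5, Oakdale 4, Ashgrove 9, Rivermont 4, Stonebridge 3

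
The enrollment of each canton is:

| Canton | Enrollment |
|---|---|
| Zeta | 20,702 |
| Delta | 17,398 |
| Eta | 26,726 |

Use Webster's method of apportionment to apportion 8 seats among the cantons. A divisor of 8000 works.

With modified divisor 8000: modified quotas Zeta 2.588, Delta 2.175, Eta 3.341.
Rounding to the nearest integer: Zeta 3, Delta 2, Eta 3 (total 8).

Zeta=3; Delta=2; Eta=3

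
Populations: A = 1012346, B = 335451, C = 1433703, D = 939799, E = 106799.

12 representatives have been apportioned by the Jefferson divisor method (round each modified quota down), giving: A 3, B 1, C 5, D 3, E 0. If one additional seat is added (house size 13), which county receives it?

Priority for the next seat is population ÷ (current seats + 1).
Priorities: A 253086.500, B 167725.500, C 238950.500, D 234949.750, E 106799.000.
Highest priority: A.

A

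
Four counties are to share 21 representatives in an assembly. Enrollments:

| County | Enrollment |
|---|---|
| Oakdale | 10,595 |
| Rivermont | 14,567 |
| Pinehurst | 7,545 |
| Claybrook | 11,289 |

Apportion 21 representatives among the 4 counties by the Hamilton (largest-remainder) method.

Oakdale=5, Rivermont=7, Pinehurst=4, Claybrook=5

Standard divisor: 43996 ÷ 21 ≈ 2095.048.
Standard quotas: Oakdale 5.0572, Rivermont 6.9531, Pinehurst 3.6014, Claybrook 5.3884.
Lower quotas: Oakdale 5, Rivermont 6, Pinehurst 3, Claybrook 5 (sum 19, leaving 2 seats).
Remainders in descending order: Rivermont 0.9531, Pinehurst 0.6014, Claybrook 0.3884, Oakdale 0.0572.
Largest remainders: Rivermont, Pinehurst receive the extra seats.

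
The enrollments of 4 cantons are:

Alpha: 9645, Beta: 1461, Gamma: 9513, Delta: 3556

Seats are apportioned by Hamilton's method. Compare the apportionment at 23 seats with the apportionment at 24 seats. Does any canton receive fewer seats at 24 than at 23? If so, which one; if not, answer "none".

Beta

At 23 seats: Alpha 9, Beta 2, Gamma 9, Delta 3.
At 24 seats: Alpha 10, Beta 1, Gamma 9, Delta 4.
Beta drops from 2 to 1.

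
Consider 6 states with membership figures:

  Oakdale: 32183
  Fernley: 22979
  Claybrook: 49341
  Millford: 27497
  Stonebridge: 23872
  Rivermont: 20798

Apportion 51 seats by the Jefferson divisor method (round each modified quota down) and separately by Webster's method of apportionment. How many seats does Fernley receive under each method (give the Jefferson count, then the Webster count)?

Jefferson: Oakdale 9, Fernley 6, Claybrook 15, Millford 8, Stonebridge 7, Rivermont 6.
Webster: Oakdale 9, Fernley 7, Claybrook 14, Millford 8, Stonebridge 7, Rivermont 6.
Fernley gets 6 under Jefferson and 7 under Webster.

6 and 7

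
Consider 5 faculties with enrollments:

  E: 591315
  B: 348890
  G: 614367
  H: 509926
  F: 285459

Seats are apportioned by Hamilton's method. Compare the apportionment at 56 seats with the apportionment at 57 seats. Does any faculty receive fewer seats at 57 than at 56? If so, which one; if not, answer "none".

At 56 seats: E 14, B 8, G 15, H 12, F 7.
At 57 seats: E 14, B 9, G 15, H 12, F 7.
No faculty's allocation decreased.

none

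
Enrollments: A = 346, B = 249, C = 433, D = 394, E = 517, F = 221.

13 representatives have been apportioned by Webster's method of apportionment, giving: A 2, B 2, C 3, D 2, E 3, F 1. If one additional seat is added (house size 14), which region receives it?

Priority for the next seat is population ÷ (current seats + 0.5).
Priorities: A 138.400, B 99.600, C 123.714, D 157.600, E 147.714, F 147.333.
Highest priority: D.

D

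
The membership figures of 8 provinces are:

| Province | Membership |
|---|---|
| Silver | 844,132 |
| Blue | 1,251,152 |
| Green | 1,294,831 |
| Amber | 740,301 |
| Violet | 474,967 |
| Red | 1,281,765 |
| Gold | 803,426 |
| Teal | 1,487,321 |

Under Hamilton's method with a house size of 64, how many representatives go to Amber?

6

Standard divisor: 8177895 ÷ 64 ≈ 127779.609.
Standard quotas: Silver 6.6062, Blue 9.7915, Green 10.1333, Amber 5.7936, Violet 3.7171, Red 10.0311, Gold 6.2876, Teal 11.6397.
Lower quotas: Silver 6, Blue 9, Green 10, Amber 5, Violet 3, Red 10, Gold 6, Teal 11 (sum 60, leaving 4 seats).
Remainders in descending order: Amber 0.7936, Blue 0.7915, Violet 0.7171, Teal 0.6397, Silver 0.6062, Gold 0.2876, Green 0.1333, Red 0.0311.
Largest remainders: Amber, Blue, Violet, Teal receive the extra seats.
Amber receives 6.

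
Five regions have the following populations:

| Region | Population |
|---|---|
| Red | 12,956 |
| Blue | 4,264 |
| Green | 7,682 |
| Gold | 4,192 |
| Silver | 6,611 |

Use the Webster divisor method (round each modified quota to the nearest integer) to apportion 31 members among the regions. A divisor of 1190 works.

With modified divisor 1190: modified quotas Red 10.887, Blue 3.583, Green 6.455, Gold 3.523, Silver 5.555.
Rounding to the nearest integer: Red 11, Blue 4, Green 6, Gold 4, Silver 6 (total 31).

Red: 11; Blue: 4; Green: 6; Gold: 4; Silver: 6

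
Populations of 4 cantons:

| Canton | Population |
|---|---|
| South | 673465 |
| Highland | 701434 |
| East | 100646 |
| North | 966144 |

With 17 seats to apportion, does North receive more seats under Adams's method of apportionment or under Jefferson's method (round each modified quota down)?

Jefferson

Adams: South 5, Highland 5, East 1, North 6.
Jefferson: South 5, Highland 5, East 0, North 7.
North gets 6 under Adams and 7 under Jefferson.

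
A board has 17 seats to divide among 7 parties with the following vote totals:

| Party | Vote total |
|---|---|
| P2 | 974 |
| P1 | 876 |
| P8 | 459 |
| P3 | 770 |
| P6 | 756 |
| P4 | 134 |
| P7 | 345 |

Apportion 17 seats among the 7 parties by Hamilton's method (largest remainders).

P2 4, P1 3, P8 2, P3 3, P6 3, P4 1, P7 1

Total 4314; standard divisor 4314/17 ≈ 253.765.
Standard quotas: P2 3.838, P1 3.452, P8 1.809, P3 3.034, P6 2.979, P4 0.528, P7 1.360.
Lower quotas: P2 3, P1 3, P8 1, P3 3, P6 2, P4 0, P7 1 (sum 13, leaving 4 seats).
Remainders in descending order: P6 0.979, P2 0.838, P8 0.809, P4 0.528, P1 0.452, P7 0.360, P3 0.034.
Largest remainders: P6, P2, P8, P4 receive the extra seats.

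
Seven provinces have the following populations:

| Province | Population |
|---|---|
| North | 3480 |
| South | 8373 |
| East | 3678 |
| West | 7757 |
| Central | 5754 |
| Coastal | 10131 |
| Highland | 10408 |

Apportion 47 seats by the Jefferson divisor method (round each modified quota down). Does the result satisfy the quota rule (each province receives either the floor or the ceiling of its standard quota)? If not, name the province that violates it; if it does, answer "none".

Standard quotas: North 3.299, South 7.937, East 3.487, West 7.353, Central 5.454, Coastal 9.604, Highland 9.866.
Jefferson allocation: North 3, South 8, East 3, West 8, Central 5, Coastal 10, Highland 10.
Every allocation lies between the lower and upper quota.

none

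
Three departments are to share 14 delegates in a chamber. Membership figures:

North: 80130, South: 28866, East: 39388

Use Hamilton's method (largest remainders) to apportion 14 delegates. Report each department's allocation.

North 7, South 3, East 4

Total 148384; standard divisor 148384/14 ≈ 10598.857.
Standard quotas: North 7.5602, South 2.7235, East 3.7162.
Lower quotas: North 7, South 2, East 3 (sum 12, leaving 2 seats).
Remainders in descending order: South 0.7235, East 0.7162, North 0.5602.
The surplus seats go to South, East.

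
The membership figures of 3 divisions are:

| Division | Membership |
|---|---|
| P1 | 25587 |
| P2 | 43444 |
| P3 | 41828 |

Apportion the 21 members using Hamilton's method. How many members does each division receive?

Total 110859; standard divisor 110859/21 = 5279.
Standard quotas: P1 4.8469, P2 8.2296, P3 7.9235.
Lower quotas: P1 4, P2 8, P3 7 (sum 19, leaving 2 seats).
Remainders in descending order: P3 0.9235, P1 0.8469, P2 0.2296.
Largest remainders: P3, P1 receive the extra seats.

P1 5; P2 8; P3 8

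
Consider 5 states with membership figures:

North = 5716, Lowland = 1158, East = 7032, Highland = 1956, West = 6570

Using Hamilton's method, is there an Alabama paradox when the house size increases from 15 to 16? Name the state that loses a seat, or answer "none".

At 15 seats: North 4, Lowland 1, East 5, Highland 1, West 4.
At 16 seats: North 4, Lowland 1, East 5, Highland 1, West 5.
No state's allocation decreased.

none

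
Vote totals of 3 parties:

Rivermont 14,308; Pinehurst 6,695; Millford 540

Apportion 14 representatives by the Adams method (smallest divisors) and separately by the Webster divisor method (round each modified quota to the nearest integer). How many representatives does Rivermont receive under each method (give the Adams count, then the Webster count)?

9 and 10

Adams: Rivermont 9, Pinehurst 4, Millford 1.
Webster: Rivermont 10, Pinehurst 4, Millford 0.
Rivermont gets 9 under Adams and 10 under Webster.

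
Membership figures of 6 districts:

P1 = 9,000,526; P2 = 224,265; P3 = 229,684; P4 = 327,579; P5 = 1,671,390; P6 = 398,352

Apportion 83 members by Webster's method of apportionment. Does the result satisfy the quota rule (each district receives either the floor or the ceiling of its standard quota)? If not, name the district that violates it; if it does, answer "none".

P1

Standard quotas: P1 63.032, P2 1.571, P3 1.609, P4 2.294, P5 11.705, P6 2.790.
Webster allocation: P1 62, P2 2, P3 2, P4 2, P5 12, P6 3.
P1 has quota 63.032 (lower 63, upper 64) but receives 62 — outside the quota interval.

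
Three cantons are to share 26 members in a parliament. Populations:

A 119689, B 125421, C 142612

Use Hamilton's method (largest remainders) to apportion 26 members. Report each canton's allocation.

The standard divisor is 387722/26 ≈ 14912.385.
Standard quotas: A 8.0261, B 8.4105, C 9.5633.
Lower quotas: A 8, B 8, C 9 (sum 25, leaving 1 seat).
Remainders in descending order: C 0.5633, B 0.4105, A 0.0261.
Largest remainder: C receives the extra seat.

A 8, B 8, C 10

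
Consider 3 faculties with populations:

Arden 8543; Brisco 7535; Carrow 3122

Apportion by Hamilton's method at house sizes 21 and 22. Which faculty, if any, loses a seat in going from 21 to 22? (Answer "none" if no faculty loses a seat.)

At 21 seats: Arden 9, Brisco 8, Carrow 4.
At 22 seats: Arden 10, Brisco 9, Carrow 3.
Carrow drops from 4 to 3.

Carrow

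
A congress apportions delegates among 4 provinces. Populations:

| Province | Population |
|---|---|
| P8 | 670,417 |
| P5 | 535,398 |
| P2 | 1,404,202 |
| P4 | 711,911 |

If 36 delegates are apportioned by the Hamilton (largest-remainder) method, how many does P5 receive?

Standard divisor: 3321928 ÷ 36 ≈ 92275.778.
Standard quotas: P8 7.2654, P5 5.8022, P2 15.2174, P4 7.7150.
Lower quotas: P8 7, P5 5, P2 15, P4 7 (sum 34, leaving 2 seats).
Remainders in descending order: P5 0.8022, P4 0.7150, P8 0.2654, P2 0.2174.
The surplus seats go to P5, P4.
P5 receives 6.

6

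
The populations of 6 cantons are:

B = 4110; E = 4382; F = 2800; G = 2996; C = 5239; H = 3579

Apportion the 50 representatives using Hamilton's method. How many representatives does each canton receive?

B 9; E 9; F 6; G 7; C 11; H 8

Total 23106; standard divisor 23106/50 ≈ 462.12.
Standard quotas: B 8.8938, E 9.4824, F 6.0590, G 6.4832, C 11.3369, H 7.7447.
Lower quotas: B 8, E 9, F 6, G 6, C 11, H 7 (sum 47, leaving 3 seats).
Remainders in descending order: B 0.8938, H 0.7447, G 0.4832, E 0.4824, C 0.3369, F 0.0590.
The surplus seats go to B, H, G.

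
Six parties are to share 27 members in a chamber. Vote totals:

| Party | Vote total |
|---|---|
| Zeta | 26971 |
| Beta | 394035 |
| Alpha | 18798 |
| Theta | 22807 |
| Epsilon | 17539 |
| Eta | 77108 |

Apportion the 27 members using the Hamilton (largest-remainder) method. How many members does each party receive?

Total 557258; standard divisor 557258/27 ≈ 20639.185.
Standard quotas: Zeta 1.3068, Beta 19.0916, Alpha 0.9108, Theta 1.1050, Epsilon 0.8498, Eta 3.7360.
Lower quotas: Zeta 1, Beta 19, Alpha 0, Theta 1, Epsilon 0, Eta 3 (sum 24, leaving 3 seats).
Remainders in descending order: Alpha 0.9108, Epsilon 0.8498, Eta 0.7360, Zeta 0.3068, Theta 0.1050, Beta 0.0916.
The surplus seats go to Alpha, Epsilon, Eta.

Zeta: 1, Beta: 19, Alpha: 1, Theta: 1, Epsilon: 1, Eta: 4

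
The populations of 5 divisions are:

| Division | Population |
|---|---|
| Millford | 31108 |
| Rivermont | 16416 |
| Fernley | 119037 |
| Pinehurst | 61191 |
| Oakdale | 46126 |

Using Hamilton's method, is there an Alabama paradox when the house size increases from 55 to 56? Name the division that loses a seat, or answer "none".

At 55 seats: Millford 6, Rivermont 4, Fernley 24, Pinehurst 12, Oakdale 9.
At 56 seats: Millford 6, Rivermont 3, Fernley 24, Pinehurst 13, Oakdale 10.
Rivermont drops from 4 to 3.

Rivermont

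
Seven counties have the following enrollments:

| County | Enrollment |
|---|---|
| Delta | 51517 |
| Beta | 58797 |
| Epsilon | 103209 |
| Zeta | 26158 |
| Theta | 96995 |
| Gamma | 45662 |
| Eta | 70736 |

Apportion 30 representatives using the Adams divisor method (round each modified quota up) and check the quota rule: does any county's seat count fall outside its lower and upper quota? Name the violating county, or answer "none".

Standard quotas: Delta 3.411, Beta 3.893, Epsilon 6.834, Zeta 1.732, Theta 6.422, Gamma 3.023, Eta 4.684.
Adams allocation: Delta 3, Beta 4, Epsilon 7, Zeta 2, Theta 6, Gamma 3, Eta 5.
Every allocation lies between the lower and upper quota.

none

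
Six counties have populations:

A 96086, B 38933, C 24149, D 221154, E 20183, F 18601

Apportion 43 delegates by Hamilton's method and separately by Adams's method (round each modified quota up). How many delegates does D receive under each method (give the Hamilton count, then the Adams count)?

Hamilton: A 10, B 4, C 2, D 23, E 2, F 2.
Adams: A 10, B 4, C 3, D 22, E 2, F 2.
D gets 23 under Hamilton and 22 under Adams.

23 and 22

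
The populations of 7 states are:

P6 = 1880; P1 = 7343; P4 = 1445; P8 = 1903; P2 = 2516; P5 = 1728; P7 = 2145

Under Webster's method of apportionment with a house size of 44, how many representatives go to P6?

Standard divisor 18960/44 ≈ 430.909; standard quotas: P6 4.363, P1 17.041, P4 3.353, P8 4.416, P2 5.839, P5 4.010, P7 4.978.
Rounding to the nearest integer gives 4, 17, 3, 4, 6, 4, 5 = 43 seats, so the divisor must be adjusted.
With modified divisor 421: modified quotas P6 4.466, P1 17.442, P4 3.432, P8 4.520, P2 5.976, P5 4.105, P7 5.095.
Rounding to the nearest integer: P6 4, P1 17, P4 3, P8 5, P2 6, P5 4, P7 5 (total 44).
P6 receives 4.

4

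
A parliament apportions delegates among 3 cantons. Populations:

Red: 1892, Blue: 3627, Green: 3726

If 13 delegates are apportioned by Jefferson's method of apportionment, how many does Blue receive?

Standard divisor 9245/13 ≈ 711.154; standard quotas: Red 2.660, Blue 5.100, Green 5.239.
Rounding down gives 2, 5, 5 = 12 seats, so the divisor must be adjusted.
With modified divisor 626: modified quotas Red 3.022, Blue 5.794, Green 5.952.
Rounding down: Red 3, Blue 5, Green 5 (total 13).
Blue receives 5.

5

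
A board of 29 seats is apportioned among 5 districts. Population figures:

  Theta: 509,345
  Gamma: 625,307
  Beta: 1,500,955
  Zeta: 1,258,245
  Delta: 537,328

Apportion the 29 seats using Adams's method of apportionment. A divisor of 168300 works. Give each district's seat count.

With modified divisor 168300: modified quotas Theta 3.026, Gamma 3.715, Beta 8.918, Zeta 7.476, Delta 3.193.
Rounding up: Theta 4, Gamma 4, Beta 9, Zeta 8, Delta 4 (total 29).

Theta 4, Gamma 4, Beta 9, Zeta 8, Delta 4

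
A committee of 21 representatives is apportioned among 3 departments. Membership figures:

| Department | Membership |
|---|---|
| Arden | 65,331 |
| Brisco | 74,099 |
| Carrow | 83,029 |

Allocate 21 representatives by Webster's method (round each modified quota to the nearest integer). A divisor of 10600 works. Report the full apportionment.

With modified divisor 10600: modified quotas Arden 6.163, Brisco 6.990, Carrow 7.833.
Rounding to the nearest integer: Arden 6, Brisco 7, Carrow 8 (total 21).

Arden 6, Brisco 7, Carrow 8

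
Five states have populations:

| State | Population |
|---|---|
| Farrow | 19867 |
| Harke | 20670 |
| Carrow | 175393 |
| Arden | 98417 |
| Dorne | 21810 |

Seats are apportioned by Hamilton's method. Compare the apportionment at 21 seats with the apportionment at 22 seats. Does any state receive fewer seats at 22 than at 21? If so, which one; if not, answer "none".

Dorne

At 21 seats: Farrow 1, Harke 1, Carrow 11, Arden 6, Dorne 2.
At 22 seats: Farrow 1, Harke 1, Carrow 12, Arden 7, Dorne 1.
Dorne drops from 2 to 1.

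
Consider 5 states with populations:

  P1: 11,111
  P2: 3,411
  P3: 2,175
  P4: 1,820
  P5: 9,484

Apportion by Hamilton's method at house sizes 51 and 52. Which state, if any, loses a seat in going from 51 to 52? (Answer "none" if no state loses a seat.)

At 51 seats: P1 20, P2 6, P3 4, P4 4, P5 17.
At 52 seats: P1 21, P2 6, P3 4, P4 3, P5 18.
P4 drops from 4 to 3.

P4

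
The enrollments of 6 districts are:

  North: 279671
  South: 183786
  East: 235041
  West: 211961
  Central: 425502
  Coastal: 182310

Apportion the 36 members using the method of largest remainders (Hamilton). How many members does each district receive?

North: 7; South: 4; East: 6; West: 5; Central: 10; Coastal: 4

The standard divisor is 1518271/36 ≈ 42174.194.
Standard quotas: North 6.6313, South 4.3578, East 5.5731, West 5.0258, Central 10.0892, Coastal 4.3228.
Lower quotas: North 6, South 4, East 5, West 5, Central 10, Coastal 4 (sum 34, leaving 2 seats).
Remainders in descending order: North 0.6313, East 0.5731, South 0.3578, Coastal 0.3228, Central 0.0892, West 0.0258.
Largest remainders: North, East receive the extra seats.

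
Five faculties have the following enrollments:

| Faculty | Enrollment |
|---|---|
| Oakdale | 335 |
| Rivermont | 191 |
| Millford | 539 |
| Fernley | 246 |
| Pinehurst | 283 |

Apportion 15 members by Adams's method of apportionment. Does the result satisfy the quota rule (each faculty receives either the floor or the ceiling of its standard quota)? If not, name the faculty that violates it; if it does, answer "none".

Standard quotas: Oakdale 3.152, Rivermont 1.797, Millford 5.072, Fernley 2.315, Pinehurst 2.663.
Adams allocation: Oakdale 3, Rivermont 2, Millford 5, Fernley 2, Pinehurst 3.
Every allocation lies between the lower and upper quota.

none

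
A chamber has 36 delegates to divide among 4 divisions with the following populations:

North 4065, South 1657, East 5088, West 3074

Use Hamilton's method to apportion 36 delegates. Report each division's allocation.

The standard divisor is 13884/36 ≈ 385.667.
Standard quotas: North 10.5402, South 4.2965, East 13.1927, West 7.9706.
Lower quotas: North 10, South 4, East 13, West 7 (sum 34, leaving 2 seats).
Remainders in descending order: West 0.9706, North 0.5402, South 0.2965, East 0.1927.
Largest remainders: West, North receive the extra seats.

North=11, South=4, East=13, West=8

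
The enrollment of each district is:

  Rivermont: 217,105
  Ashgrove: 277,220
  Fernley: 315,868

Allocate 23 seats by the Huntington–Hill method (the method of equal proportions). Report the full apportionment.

With divisor 35273: modified quotas Rivermont 6.155, Ashgrove 7.859, Fernley 8.955.
Geometric-mean thresholds: Rivermont √(6·7)=6.481, Ashgrove √(7·8)=7.483, Fernley √(8·9)=8.485.
Each quota rounded against its threshold gives Rivermont 6, Ashgrove 8, Fernley 9 (total 23).

Rivermont=6, Ashgrove=8, Fernley=9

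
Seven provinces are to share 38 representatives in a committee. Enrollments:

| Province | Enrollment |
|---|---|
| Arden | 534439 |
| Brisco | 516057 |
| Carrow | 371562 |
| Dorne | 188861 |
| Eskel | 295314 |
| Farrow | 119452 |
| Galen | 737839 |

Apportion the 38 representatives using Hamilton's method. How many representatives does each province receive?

Arden 7, Brisco 7, Carrow 5, Dorne 3, Eskel 4, Farrow 2, Galen 10

Standard divisor: 2763524 ÷ 38 ≈ 72724.316.
Standard quotas: Arden 7.3488, Brisco 7.0961, Carrow 5.1092, Dorne 2.5969, Eskel 4.0607, Farrow 1.6425, Galen 10.1457.
Lower quotas: Arden 7, Brisco 7, Carrow 5, Dorne 2, Eskel 4, Farrow 1, Galen 10 (sum 36, leaving 2 seats).
Remainders in descending order: Farrow 0.6425, Dorne 0.5969, Arden 0.3488, Galen 0.1457, Carrow 0.1092, Brisco 0.0961, Eskel 0.0607.
Largest remainders: Farrow, Dorne receive the extra seats.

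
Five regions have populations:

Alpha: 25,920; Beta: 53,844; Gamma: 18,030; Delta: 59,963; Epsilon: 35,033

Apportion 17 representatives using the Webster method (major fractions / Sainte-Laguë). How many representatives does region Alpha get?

Standard divisor 192790/17 ≈ 11340.588; standard quotas: Alpha 2.286, Beta 4.748, Gamma 1.590, Delta 5.287, Epsilon 3.089.
Rounding to the nearest integer gives Alpha 2, Beta 5, Gamma 2, Delta 5, Epsilon 3 — total 17, matching the house size, so no adjustment is needed.
Alpha receives 2.

2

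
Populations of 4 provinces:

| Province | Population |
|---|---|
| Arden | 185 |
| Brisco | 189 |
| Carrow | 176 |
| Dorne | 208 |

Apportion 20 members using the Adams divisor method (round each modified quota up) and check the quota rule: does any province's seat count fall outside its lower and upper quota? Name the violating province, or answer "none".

none

Standard quotas: Arden 4.881, Brisco 4.987, Carrow 4.644, Dorne 5.488.
Adams allocation: Arden 5, Brisco 5, Carrow 5, Dorne 5.
Every allocation lies between the lower and upper quota.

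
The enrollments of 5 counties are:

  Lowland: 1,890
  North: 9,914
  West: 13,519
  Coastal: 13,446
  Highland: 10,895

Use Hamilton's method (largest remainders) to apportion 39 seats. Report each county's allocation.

The standard divisor is 49664/39 ≈ 1273.436.
Standard quotas: Lowland 1.4842, North 7.7852, West 10.6162, Coastal 10.5588, Highland 8.5556.
Lower quotas: Lowland 1, North 7, West 10, Coastal 10, Highland 8 (sum 36, leaving 3 seats).
Remainders in descending order: North 0.7852, West 0.6162, Coastal 0.5588, Highland 0.5556, Lowland 0.4842.
Largest remainders: North, West, Coastal receive the extra seats.

Lowland 1, North 8, West 11, Coastal 11, Highland 8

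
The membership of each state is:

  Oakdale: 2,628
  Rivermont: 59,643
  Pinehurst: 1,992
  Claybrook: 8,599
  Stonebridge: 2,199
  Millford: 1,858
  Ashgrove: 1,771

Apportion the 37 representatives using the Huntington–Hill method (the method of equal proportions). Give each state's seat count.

Oakdale 1; Rivermont 28; Pinehurst 1; Claybrook 4; Stonebridge 1; Millford 1; Ashgrove 1

With divisor 2131: modified quotas Oakdale 1.233, Rivermont 27.988, Pinehurst 0.935, Claybrook 4.035, Stonebridge 1.032, Millford 0.872, Ashgrove 0.831.
Geometric-mean thresholds: Oakdale √(1·2)=1.414, Rivermont √(27·28)=27.495, Pinehurst (min 1), Claybrook √(4·5)=4.472, Stonebridge √(1·2)=1.414, Millford (min 1), Ashgrove (min 1).
Each quota rounded against its threshold gives Oakdale 1, Rivermont 28, Pinehurst 1, Claybrook 4, Stonebridge 1, Millford 1, Ashgrove 1 (total 37).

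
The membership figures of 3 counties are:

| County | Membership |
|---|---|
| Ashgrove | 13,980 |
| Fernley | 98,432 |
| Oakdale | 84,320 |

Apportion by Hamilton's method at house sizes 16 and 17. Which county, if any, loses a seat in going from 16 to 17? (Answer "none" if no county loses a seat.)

none

At 16 seats: Ashgrove 1, Fernley 8, Oakdale 7.
At 17 seats: Ashgrove 1, Fernley 9, Oakdale 7.
No county's allocation decreased.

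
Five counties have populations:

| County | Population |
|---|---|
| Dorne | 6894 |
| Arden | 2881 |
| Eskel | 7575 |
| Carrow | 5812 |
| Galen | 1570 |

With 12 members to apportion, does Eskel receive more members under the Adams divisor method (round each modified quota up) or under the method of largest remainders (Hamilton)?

Hamilton

Adams: Dorne 3, Arden 2, Eskel 3, Carrow 3, Galen 1.
Hamilton: Dorne 3, Arden 1, Eskel 4, Carrow 3, Galen 1.
Eskel gets 3 under Adams and 4 under Hamilton.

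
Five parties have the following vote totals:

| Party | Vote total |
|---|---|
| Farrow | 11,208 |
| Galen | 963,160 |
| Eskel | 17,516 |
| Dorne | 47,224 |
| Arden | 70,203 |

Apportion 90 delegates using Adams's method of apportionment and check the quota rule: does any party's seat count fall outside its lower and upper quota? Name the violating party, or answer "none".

Standard quotas: Farrow 0.909, Galen 78.143, Eskel 1.421, Dorne 3.831, Arden 5.696.
Adams allocation: Farrow 1, Galen 77, Eskel 2, Dorne 4, Arden 6.
Galen has quota 78.143 (lower 78, upper 79) but receives 77 — outside the quota interval.

Galen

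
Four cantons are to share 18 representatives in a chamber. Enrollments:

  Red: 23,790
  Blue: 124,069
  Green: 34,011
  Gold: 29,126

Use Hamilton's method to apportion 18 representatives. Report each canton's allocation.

Standard divisor: 210996 ÷ 18 = 11722.
Standard quotas: Red 2.0295, Blue 10.5843, Green 2.9015, Gold 2.4847.
Lower quotas: Red 2, Blue 10, Green 2, Gold 2 (sum 16, leaving 2 seats).
Remainders in descending order: Green 0.9015, Blue 0.5843, Gold 0.4847, Red 0.0295.
Largest remainders: Green, Blue receive the extra seats.

Red=2; Blue=11; Green=3; Gold=2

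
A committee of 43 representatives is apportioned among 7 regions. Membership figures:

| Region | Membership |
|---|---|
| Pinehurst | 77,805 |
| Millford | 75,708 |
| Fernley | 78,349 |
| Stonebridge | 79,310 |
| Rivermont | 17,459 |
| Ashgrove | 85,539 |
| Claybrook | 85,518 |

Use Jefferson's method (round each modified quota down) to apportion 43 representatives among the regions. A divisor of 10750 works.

Pinehurst 7, Millford 7, Fernley 7, Stonebridge 7, Rivermont 1, Ashgrove 7, Claybrook 7

With modified divisor 10750: modified quotas Pinehurst 7.238, Millford 7.043, Fernley 7.288, Stonebridge 7.378, Rivermont 1.624, Ashgrove 7.957, Claybrook 7.955.
Rounding down: Pinehurst 7, Millford 7, Fernley 7, Stonebridge 7, Rivermont 1, Ashgrove 7, Claybrook 7 (total 43).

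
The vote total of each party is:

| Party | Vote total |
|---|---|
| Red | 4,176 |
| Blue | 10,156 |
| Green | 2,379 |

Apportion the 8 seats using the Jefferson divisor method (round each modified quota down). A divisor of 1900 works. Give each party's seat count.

With modified divisor 1900: modified quotas Red 2.198, Blue 5.345, Green 1.252.
Rounding down: Red 2, Blue 5, Green 1 (total 8).

Red: 2, Blue: 5, Green: 1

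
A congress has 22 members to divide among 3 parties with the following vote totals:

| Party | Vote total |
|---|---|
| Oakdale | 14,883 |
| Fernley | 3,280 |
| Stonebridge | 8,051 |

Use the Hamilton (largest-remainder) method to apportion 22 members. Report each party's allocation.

Standard divisor: 26214 ÷ 22 ≈ 1191.545.
Standard quotas: Oakdale 12.4905, Fernley 2.7527, Stonebridge 6.7568.
Lower quotas: Oakdale 12, Fernley 2, Stonebridge 6 (sum 20, leaving 2 seats).
Remainders in descending order: Stonebridge 0.7568, Fernley 0.7527, Oakdale 0.4905.
The surplus seats go to Stonebridge, Fernley.

Oakdale=12, Fernley=3, Stonebridge=7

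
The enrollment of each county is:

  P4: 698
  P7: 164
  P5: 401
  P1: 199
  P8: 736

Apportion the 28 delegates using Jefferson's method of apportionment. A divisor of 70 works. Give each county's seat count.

P4: 9; P7: 2; P5: 5; P1: 2; P8: 10

With modified divisor 70: modified quotas P4 9.971, P7 2.343, P5 5.729, P1 2.843, P8 10.514.
Rounding down: P4 9, P7 2, P5 5, P1 2, P8 10 (total 28).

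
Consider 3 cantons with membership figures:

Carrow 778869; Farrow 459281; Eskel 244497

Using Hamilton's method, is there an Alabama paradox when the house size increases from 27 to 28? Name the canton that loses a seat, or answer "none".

At 27 seats: Carrow 14, Farrow 8, Eskel 5.
At 28 seats: Carrow 15, Farrow 9, Eskel 4.
Eskel drops from 5 to 4.

Eskel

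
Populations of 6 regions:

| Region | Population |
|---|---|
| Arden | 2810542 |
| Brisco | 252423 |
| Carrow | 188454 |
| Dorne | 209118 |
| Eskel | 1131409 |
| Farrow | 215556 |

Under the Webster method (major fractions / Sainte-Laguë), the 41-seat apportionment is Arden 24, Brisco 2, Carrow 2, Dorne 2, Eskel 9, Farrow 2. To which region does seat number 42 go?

Priority for the next seat is population ÷ (current seats + 0.5).
Priorities: Arden 114716.000, Brisco 100969.200, Carrow 75381.600, Dorne 83647.200, Eskel 119095.684, Farrow 86222.400.
Highest priority: Eskel.

Eskel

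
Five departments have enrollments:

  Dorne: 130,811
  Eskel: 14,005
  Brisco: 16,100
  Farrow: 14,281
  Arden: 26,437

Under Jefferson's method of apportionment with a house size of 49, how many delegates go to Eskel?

3

Standard divisor 201634/49 ≈ 4114.98; standard quotas: Dorne 31.789, Eskel 3.403, Brisco 3.913, Farrow 3.470, Arden 6.425.
Rounding down gives 31, 3, 3, 3, 6 = 46 seats, so the divisor must be adjusted.
With modified divisor 3900: modified quotas Dorne 33.541, Eskel 3.591, Brisco 4.128, Farrow 3.662, Arden 6.779.
Rounding down: Dorne 33, Eskel 3, Brisco 4, Farrow 3, Arden 6 (total 49).
Eskel receives 3.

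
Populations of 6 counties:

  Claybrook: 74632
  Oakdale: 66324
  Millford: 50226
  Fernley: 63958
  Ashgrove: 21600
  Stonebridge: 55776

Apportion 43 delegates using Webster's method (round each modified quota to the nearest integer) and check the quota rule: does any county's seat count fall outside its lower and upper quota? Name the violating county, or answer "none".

none

Standard quotas: Claybrook 9.651, Oakdale 8.577, Millford 6.495, Fernley 8.271, Ashgrove 2.793, Stonebridge 7.213.
Webster allocation: Claybrook 10, Oakdale 9, Millford 6, Fernley 8, Ashgrove 3, Stonebridge 7.
Every allocation lies between the lower and upper quota.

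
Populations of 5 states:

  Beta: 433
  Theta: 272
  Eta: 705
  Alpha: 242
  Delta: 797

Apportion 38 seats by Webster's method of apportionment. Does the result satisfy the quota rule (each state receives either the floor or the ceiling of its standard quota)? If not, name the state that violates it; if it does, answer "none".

none

Standard quotas: Beta 6.719, Theta 4.220, Eta 10.939, Alpha 3.755, Delta 12.367.
Webster allocation: Beta 7, Theta 4, Eta 11, Alpha 4, Delta 12.
Every allocation lies between the lower and upper quota.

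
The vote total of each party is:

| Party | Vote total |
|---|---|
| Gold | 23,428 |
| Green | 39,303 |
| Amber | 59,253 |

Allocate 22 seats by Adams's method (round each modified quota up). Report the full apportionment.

Gold=4; Green=7; Amber=11

Standard divisor 121984/22 ≈ 5544.727; standard quotas: Gold 4.225, Green 7.088, Amber 10.686.
Rounding up gives 5, 8, 11 = 24 seats, so the divisor must be adjusted.
With modified divisor 5900: modified quotas Gold 3.971, Green 6.662, Amber 10.043.
Rounding up: Gold 4, Green 7, Amber 11 (total 22).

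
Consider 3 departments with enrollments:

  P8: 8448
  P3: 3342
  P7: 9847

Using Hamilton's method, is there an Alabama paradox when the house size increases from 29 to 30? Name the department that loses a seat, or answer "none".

P3

At 29 seats: P8 11, P3 5, P7 13.
At 30 seats: P8 12, P3 4, P7 14.
P3 drops from 5 to 4.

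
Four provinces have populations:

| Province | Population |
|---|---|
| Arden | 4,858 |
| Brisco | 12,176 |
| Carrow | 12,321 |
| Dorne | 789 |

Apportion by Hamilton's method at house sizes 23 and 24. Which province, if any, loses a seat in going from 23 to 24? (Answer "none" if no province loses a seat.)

At 23 seats: Arden 4, Brisco 9, Carrow 9, Dorne 1.
At 24 seats: Arden 4, Brisco 10, Carrow 10, Dorne 0.
Dorne drops from 1 to 0.

Dorne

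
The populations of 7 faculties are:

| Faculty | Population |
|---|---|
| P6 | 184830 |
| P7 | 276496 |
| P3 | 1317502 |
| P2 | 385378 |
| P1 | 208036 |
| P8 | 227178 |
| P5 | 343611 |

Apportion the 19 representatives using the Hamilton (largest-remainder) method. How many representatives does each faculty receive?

Total 2943031; standard divisor 2943031/19 ≈ 154896.368.
Standard quotas: P6 1.1932, P7 1.7850, P3 8.5057, P2 2.4880, P1 1.3431, P8 1.4666, P5 2.2183.
Lower quotas: P6 1, P7 1, P3 8, P2 2, P1 1, P8 1, P5 2 (sum 16, leaving 3 seats).
Remainders in descending order: P7 0.7850, P3 0.5057, P2 0.4880, P8 0.4666, P1 0.3431, P5 0.2183, P6 0.1932.
The surplus seats go to P7, P3, P2.

P6 1, P7 2, P3 9, P2 3, P1 1, P8 1, P5 2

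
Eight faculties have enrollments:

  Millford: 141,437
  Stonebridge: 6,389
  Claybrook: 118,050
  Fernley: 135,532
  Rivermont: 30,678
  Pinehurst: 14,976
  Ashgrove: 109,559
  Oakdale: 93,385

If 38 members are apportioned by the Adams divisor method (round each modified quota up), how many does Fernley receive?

Standard divisor 650006/38 ≈ 17105.421; standard quotas: Millford 8.269, Stonebridge 0.374, Claybrook 6.901, Fernley 7.923, Rivermont 1.793, Pinehurst 0.876, Ashgrove 6.405, Oakdale 5.459.
Rounding up gives 9, 1, 7, 8, 2, 1, 7, 6 = 41 seats, so the divisor must be adjusted.
With modified divisor 19000: modified quotas Millford 7.444, Stonebridge 0.336, Claybrook 6.213, Fernley 7.133, Rivermont 1.615, Pinehurst 0.788, Ashgrove 5.766, Oakdale 4.915.
Rounding up: Millford 8, Stonebridge 1, Claybrook 7, Fernley 8, Rivermont 2, Pinehurst 1, Ashgrove 6, Oakdale 5 (total 38).
Fernley receives 8.

8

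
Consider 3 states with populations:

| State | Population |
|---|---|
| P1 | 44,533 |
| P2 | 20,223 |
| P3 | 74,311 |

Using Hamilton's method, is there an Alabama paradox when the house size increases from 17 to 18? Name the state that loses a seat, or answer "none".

P2

At 17 seats: P1 5, P2 3, P3 9.
At 18 seats: P1 6, P2 2, P3 10.
P2 drops from 3 to 2.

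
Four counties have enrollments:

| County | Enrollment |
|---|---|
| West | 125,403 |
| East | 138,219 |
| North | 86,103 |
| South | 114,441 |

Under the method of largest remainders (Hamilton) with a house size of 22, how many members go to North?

Standard divisor: 464166 ÷ 22 ≈ 21098.455.
Standard quotas: West 5.9437, East 6.5511, North 4.0810, South 5.4241.
Lower quotas: West 5, East 6, North 4, South 5 (sum 20, leaving 2 seats).
Remainders in descending order: West 0.9437, East 0.5511, South 0.4241, North 0.0810.
Largest remainders: West, East receive the extra seats.
North receives 4.

4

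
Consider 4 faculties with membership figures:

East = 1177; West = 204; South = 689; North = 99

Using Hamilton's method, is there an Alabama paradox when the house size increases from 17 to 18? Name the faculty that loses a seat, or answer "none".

At 17 seats: East 9, West 2, South 5, North 1.
At 18 seats: East 10, West 1, South 6, North 1.
West drops from 2 to 1.

West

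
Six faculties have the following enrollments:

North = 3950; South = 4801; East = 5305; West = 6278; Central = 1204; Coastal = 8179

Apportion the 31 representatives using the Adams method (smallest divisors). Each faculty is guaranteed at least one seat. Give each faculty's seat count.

Standard divisor 29717/31 ≈ 958.613; standard quotas: North 4.121, South 5.008, East 5.534, West 6.549, Central 1.256, Coastal 8.532.
Rounding up gives 5, 6, 6, 7, 2, 9 = 35 seats, so the divisor must be adjusted.
With modified divisor 1050: modified quotas North 3.762, South 4.572, East 5.052, West 5.979, Central 1.147, Coastal 7.790.
Rounding up: North 4, South 5, East 6, West 6, Central 2, Coastal 8 (total 31).

North 4, South 5, East 6, West 6, Central 2, Coastal 8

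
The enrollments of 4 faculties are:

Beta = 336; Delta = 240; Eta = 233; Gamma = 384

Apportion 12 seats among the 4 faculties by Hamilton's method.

Total 1193; standard divisor 1193/12 ≈ 99.417.
Standard quotas: Beta 3.380, Delta 2.414, Eta 2.344, Gamma 3.863.
Lower quotas: Beta 3, Delta 2, Eta 2, Gamma 3 (sum 10, leaving 2 seats).
Remainders in descending order: Gamma 0.863, Delta 0.414, Beta 0.380, Eta 0.344.
The surplus seats go to Gamma, Delta.

Beta: 3, Delta: 3, Eta: 2, Gamma: 4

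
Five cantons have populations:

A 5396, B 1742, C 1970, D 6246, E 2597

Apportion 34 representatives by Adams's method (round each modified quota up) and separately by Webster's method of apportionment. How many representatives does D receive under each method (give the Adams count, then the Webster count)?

Adams: A 10, B 4, C 4, D 11, E 5.
Webster: A 10, B 3, C 4, D 12, E 5.
D gets 11 under Adams and 12 under Webster.

11 and 12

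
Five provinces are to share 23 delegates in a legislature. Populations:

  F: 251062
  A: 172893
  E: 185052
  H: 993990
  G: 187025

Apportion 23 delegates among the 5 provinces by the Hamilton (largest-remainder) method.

Total 1790022; standard divisor 1790022/23 ≈ 77827.043.
Standard quotas: F 3.2259, A 2.2215, E 2.3777, H 12.7718, G 2.4031.
Lower quotas: F 3, A 2, E 2, H 12, G 2 (sum 21, leaving 2 seats).
Remainders in descending order: H 0.7718, G 0.4031, E 0.3777, F 0.2259, A 0.2215.
Largest remainders: H, G receive the extra seats.

F=3, A=2, E=2, H=13, G=3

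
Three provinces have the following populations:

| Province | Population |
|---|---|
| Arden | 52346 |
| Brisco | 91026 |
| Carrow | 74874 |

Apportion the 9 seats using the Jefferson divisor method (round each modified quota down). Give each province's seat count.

Standard divisor 218246/9 ≈ 24249.556; standard quotas: Arden 2.159, Brisco 3.754, Carrow 3.088.
Rounding down gives 2, 3, 3 = 8 seats, so the divisor must be adjusted.
With modified divisor 20700: modified quotas Arden 2.529, Brisco 4.397, Carrow 3.617.
Rounding down: Arden 2, Brisco 4, Carrow 3 (total 9).

Arden: 2, Brisco: 4, Carrow: 3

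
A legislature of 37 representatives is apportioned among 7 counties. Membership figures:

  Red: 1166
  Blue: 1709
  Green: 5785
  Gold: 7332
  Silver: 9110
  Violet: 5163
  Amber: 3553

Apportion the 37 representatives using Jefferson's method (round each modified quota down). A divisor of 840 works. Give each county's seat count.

Red 1; Blue 2; Green 6; Gold 8; Silver 10; Violet 6; Amber 4

With modified divisor 840: modified quotas Red 1.388, Blue 2.035, Green 6.887, Gold 8.729, Silver 10.845, Violet 6.146, Amber 4.230.
Rounding down: Red 1, Blue 2, Green 6, Gold 8, Silver 10, Violet 6, Amber 4 (total 37).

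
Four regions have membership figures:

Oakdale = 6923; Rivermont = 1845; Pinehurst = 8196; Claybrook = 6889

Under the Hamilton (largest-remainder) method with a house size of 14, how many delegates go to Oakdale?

4

Total 23853; standard divisor 23853/14 ≈ 1703.786.
Standard quotas: Oakdale 4.0633, Rivermont 1.0829, Pinehurst 4.8105, Claybrook 4.0433.
Lower quotas: Oakdale 4, Rivermont 1, Pinehurst 4, Claybrook 4 (sum 13, leaving 1 seat).
Remainders in descending order: Pinehurst 0.8105, Rivermont 0.0829, Oakdale 0.0633, Claybrook 0.0433.
Largest remainder: Pinehurst receives the extra seat.
Oakdale receives 4.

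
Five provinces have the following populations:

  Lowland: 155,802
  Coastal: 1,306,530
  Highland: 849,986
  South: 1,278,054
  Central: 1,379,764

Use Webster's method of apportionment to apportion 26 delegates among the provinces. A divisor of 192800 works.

Lowland: 1, Coastal: 7, Highland: 4, South: 7, Central: 7

With modified divisor 192800: modified quotas Lowland 0.808, Coastal 6.777, Highland 4.409, South 6.629, Central 7.156.
Rounding to the nearest integer: Lowland 1, Coastal 7, Highland 4, South 7, Central 7 (total 26).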